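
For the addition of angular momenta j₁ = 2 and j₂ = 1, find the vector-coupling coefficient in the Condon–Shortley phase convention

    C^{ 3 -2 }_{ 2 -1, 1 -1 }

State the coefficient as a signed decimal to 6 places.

+0.816497

j₁+j₂−J=0  J+j₁−j₂=4  J−j₁+j₂=2  j₁+j₂+J+1=7
(j₁±m₁, j₂±m₂, J±M) = (1,3,0,2,1,5)
P² = 96
sum k=0..0:
  [0] +1/12 = 1/12
S = 1/12
C² = P²·S² = 2/3 ; C = +0.816497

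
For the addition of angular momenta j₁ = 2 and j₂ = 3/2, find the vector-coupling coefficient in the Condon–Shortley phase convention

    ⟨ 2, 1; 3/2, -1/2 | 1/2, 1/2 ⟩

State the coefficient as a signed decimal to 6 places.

triangle: 3!*1!*0!/5! = 6/120
(j±m)!: 3!*1!*1!*2!*1!*0! = 12
prefactor² = (2J+1)*Δ*N² = 6/5
  k=1: −1/(1!*2!*0!*0!*1!*0!) = -1/2
Σ = -1/2  ⇒  CG² = 6/5*(-1/2)² = 3/10
CG = −√(3/10) = -0.547723

-0.547723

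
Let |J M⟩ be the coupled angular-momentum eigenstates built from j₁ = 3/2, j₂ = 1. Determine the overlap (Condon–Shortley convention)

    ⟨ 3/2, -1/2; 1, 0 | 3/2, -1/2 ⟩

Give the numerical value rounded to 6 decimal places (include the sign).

√[4·1!2!1!/5! · 1!2!1!1!1!2!] = √(4/15)
  +(−1)^0/∏(0,1,2,1,0,0)! = 1/2  (running 1/2)
  +(−1)^1/∏(1,0,1,0,1,1)! = -1  (running -1/2)
⟨..|..⟩ = √(4/15)·(-1/2) = -0.258199

−√(1/15) = -0.258199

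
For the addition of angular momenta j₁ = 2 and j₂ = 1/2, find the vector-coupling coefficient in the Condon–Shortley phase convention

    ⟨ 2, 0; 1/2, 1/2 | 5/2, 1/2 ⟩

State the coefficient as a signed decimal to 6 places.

triangle: 0!*4!*1!/6! = 24/720
(j±m)!: 2!*2!*1!*0!*3!*2! = 48
prefactor² = (2J+1)*Δ*N² = 48/5
  k=0: +1/(0!*0!*2!*1!*2!*0!) = 1/4
Σ = 1/4  ⇒  CG² = 48/5*1/4² = 3/5
CG = +√(3/5) = +0.774597

+√(3/5) ≈ +0.774597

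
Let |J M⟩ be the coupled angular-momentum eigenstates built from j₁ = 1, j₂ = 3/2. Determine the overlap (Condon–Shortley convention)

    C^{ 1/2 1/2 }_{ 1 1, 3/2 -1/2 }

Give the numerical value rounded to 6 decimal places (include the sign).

+√(1/6) = +0.408248

j₁+j₂−J=2  J+j₁−j₂=0  J−j₁+j₂=1  j₁+j₂+J+1=4
(j₁±m₁, j₂±m₂, J±M) = (2,0,1,2,1,0)
P² = 2/3
sum k=0..0:
  [0] +1/2 = 1/2
S = 1/2
C² = P²·S² = 1/6 ; C = +0.408248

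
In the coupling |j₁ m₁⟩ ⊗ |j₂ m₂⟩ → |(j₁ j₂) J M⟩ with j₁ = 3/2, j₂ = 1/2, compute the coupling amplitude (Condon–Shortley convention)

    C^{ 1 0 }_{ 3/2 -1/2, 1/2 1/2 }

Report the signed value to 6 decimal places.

-0.707107  (= −√(1/2))

triangle: 1!·2!·0!/4! = 2/24
(j±m)!: 1!·2!·1!·0!·1!·1! = 2
prefactor² = (2J+1)·Δ·N² = 1/2
  k=1: −1/(1!·0!·1!·0!·1!·0!) = -1
Σ = -1  ⇒  CG² = 1/2·(-1)² = 1/2
CG = −√(1/2) = -0.707107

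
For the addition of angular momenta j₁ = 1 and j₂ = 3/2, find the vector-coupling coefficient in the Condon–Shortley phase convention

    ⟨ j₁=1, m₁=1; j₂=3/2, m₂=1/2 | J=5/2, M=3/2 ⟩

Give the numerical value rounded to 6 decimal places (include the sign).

+√(3/5) = +0.774597

j₁+j₂−J=0  J+j₁−j₂=2  J−j₁+j₂=3  j₁+j₂+J+1=6
(j₁±m₁, j₂±m₂, J±M) = (2,0,2,1,4,1)
P² = 48/5
sum k=0..0:
  [0] +1/4 = 1/4
S = 1/4
C² = P²·S² = 3/5 ; C = +0.774597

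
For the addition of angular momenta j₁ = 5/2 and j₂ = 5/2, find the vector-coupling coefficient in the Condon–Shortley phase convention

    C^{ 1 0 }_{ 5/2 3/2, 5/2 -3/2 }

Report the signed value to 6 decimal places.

−√(9/70) = -0.358569

triangle: 4!×1!×1!/7! = 24/5040
(j±m)!: 4!×1!×1!×4!×1!×1! = 576
prefactor² = (2J+1)×Δ×N² = 288/35
  k=0: +1/(0!×4!×1!×1!×0!×0!) = 1/24
  k=1: −1/(1!×3!×0!×0!×1!×1!) = -1/6
Σ = -1/8  ⇒  CG² = 288/35×(-1/8)² = 9/70
CG = −√(9/70) = -0.358569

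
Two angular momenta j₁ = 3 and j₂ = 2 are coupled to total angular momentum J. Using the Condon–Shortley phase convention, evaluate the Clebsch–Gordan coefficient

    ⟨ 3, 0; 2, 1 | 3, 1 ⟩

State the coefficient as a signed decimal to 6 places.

−√(1/30) ≈ -0.182574

j₁+j₂−J=2  J+j₁−j₂=4  J−j₁+j₂=2  j₁+j₂+J+1=9
(j₁±m₁, j₂±m₂, J±M) = (3,3,3,1,4,2)
P² = 96/5
sum k=1..2:
  [1] −1/8 = -1/8
  [2] +1/12 = 1/12
S = -1/24
C² = P²·S² = 1/30 ; C = -0.182574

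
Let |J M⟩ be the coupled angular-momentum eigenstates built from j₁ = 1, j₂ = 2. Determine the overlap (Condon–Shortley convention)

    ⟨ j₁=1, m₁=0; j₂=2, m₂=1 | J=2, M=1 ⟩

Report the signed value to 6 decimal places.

−√(1/6) ≈ -0.408248

√[5·1!1!3!/6! · 1!1!3!1!3!1!] = √(3/2)
  +(−1)^0/∏(0,1,1,3,0,0)! = 1/6  (running 1/6)
  +(−1)^1/∏(1,0,0,2,1,1)! = -1/2  (running -1/3)
⟨..|..⟩ = √(3/2)·(-1/3) = -0.408248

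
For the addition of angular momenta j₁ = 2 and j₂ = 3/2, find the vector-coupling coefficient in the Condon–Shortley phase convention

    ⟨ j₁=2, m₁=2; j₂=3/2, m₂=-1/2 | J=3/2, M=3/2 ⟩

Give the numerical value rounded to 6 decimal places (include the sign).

+√(2/5) = +0.632456

triangle: 2!×2!×1!/6! = 4/720
(j±m)!: 4!×0!×1!×2!×3!×0! = 288
prefactor² = (2J+1)×Δ×N² = 32/5
  k=0: +1/(0!×2!×0!×1!×2!×0!) = 1/4
Σ = 1/4  ⇒  CG² = 32/5×1/4² = 2/5
CG = +√(2/5) = +0.632456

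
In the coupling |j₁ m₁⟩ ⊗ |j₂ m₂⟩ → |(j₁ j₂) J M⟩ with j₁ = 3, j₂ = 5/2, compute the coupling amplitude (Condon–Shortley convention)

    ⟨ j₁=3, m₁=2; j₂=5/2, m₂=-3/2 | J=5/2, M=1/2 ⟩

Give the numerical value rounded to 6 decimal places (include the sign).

triangle: 3!·3!·2!/9! = 72/362880
(j±m)!: 5!·1!·1!·4!·3!·2! = 34560
prefactor² = (2J+1)·Δ·N² = 288/7
  k=0: +1/(0!·3!·1!·1!·2!·1!) = 1/12
  k=1: −1/(1!·2!·0!·0!·3!·2!) = -1/24
Σ = 1/24  ⇒  CG² = 288/7·1/24² = 1/14
CG = +√(1/14) = +0.267261

+√(1/14) = +0.267261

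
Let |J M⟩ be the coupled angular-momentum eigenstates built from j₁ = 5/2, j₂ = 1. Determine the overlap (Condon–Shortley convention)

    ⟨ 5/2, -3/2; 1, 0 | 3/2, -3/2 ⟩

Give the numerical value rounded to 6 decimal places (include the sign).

√[4·2!3!0!/6! · 1!4!1!1!0!3!] = √(48/5)
  +(−1)^1/∏(1,1,3,0,0,0)! = -1/6  (running -1/6)
⟨..|..⟩ = √(48/5)·(-1/6) = -0.516398

-0.516398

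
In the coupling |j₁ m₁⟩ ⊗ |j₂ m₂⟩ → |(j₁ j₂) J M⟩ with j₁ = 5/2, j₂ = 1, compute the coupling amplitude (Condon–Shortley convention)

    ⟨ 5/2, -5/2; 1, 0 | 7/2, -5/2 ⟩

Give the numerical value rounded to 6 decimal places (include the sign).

triangle: 0!·5!·2!/8! = 240/40320
(j±m)!: 0!·5!·1!·1!·1!·6! = 86400
prefactor² = (2J+1)·Δ·N² = 28800/7
  k=0: +1/(0!·0!·5!·1!·0!·1!) = 1/120
Σ = 1/120  ⇒  CG² = 28800/7·1/120² = 2/7
CG = +√(2/7) = +0.534522

+0.534522  (= +√(2/7))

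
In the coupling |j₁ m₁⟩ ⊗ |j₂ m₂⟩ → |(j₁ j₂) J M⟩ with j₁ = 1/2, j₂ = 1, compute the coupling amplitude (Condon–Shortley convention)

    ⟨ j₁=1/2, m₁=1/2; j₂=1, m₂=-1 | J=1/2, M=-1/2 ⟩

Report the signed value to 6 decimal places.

triangle: 1!×0!×1!/3! = 1/6
(j±m)!: 1!×0!×0!×2!×0!×1! = 2
prefactor² = (2J+1)×Δ×N² = 2/3
  k=0: +1/(0!×1!×0!×0!×0!×1!) = 1
Σ = 1  ⇒  CG² = 2/3×1² = 2/3
CG = +√(2/3) = +0.816497

+0.816497  (= +√(2/3))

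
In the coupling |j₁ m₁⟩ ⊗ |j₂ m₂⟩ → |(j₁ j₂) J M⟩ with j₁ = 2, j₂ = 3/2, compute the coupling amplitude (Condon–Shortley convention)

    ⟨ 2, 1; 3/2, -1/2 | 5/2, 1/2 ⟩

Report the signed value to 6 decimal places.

+√(5/14) ≈ +0.597614

triangle: 1!×3!×2!/7! = 12/5040
(j±m)!: 3!×1!×1!×2!×3!×2! = 144
prefactor² = (2J+1)×Δ×N² = 72/35
  k=0: +1/(0!×1!×1!×1!×2!×1!) = 1/2
  k=1: −1/(1!×0!×0!×0!×3!×2!) = -1/12
Σ = 5/12  ⇒  CG² = 72/35×5/12² = 5/14
CG = +√(5/14) = +0.597614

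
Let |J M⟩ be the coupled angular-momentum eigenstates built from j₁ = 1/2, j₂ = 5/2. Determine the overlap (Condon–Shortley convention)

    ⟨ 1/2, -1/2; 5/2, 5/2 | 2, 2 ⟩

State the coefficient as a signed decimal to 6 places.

j₁+j₂−J=1  J+j₁−j₂=0  J−j₁+j₂=4  j₁+j₂+J+1=6
(j₁±m₁, j₂±m₂, J±M) = (0,1,5,0,4,0)
P² = 480
sum k=1..1:
  [1] −1/24 = -1/24
S = -1/24
C² = P²·S² = 5/6 ; C = -0.912871

-0.912871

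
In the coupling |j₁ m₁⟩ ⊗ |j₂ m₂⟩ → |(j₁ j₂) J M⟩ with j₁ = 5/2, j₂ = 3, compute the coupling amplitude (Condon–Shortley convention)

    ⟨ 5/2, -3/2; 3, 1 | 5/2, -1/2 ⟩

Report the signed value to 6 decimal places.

triangle: 3!·2!·3!/9! = 72/362880
(j±m)!: 1!·4!·4!·2!·2!·3! = 13824
prefactor² = (2J+1)·Δ·N² = 576/35
  k=2: +1/(2!·1!·2!·2!·0!·1!) = 1/8
  k=3: −1/(3!·0!·1!·1!·1!·2!) = -1/12
Σ = 1/24  ⇒  CG² = 576/35·1/24² = 1/35
CG = +√(1/35) = +0.169031

+√(1/35) ≈ +0.169031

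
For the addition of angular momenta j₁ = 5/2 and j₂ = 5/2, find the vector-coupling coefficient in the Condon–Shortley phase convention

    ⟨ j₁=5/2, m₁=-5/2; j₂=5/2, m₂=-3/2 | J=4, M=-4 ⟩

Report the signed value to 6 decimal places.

−√(1/2) ≈ -0.707107

triangle: 1!*4!*4!/10! = 576/3628800
(j±m)!: 0!*5!*1!*4!*0!*8! = 116121600
prefactor² = (2J+1)*Δ*N² = 165888
  k=1: −1/(1!*0!*4!*0!*0!*4!) = -1/576
Σ = -1/576  ⇒  CG² = 165888*(-1/576)² = 1/2
CG = −√(1/2) = -0.707107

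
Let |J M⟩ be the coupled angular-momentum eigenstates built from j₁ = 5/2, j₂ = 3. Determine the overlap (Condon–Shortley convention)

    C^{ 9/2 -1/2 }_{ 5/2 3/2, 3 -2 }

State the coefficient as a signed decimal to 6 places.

+√(361/1386) ≈ +0.510355

triangle: 1!·4!·5!/11! = 2880/39916800
(j±m)!: 4!·1!·1!·5!·4!·5! = 8294400
prefactor² = (2J+1)·Δ·N² = 460800/77
  k=0: +1/(0!·1!·1!·1!·3!·4!) = 1/144
  k=1: −1/(1!·0!·0!·0!·4!·5!) = -1/2880
Σ = 19/2880  ⇒  CG² = 460800/77·19/2880² = 361/1386
CG = +√(361/1386) = +0.510355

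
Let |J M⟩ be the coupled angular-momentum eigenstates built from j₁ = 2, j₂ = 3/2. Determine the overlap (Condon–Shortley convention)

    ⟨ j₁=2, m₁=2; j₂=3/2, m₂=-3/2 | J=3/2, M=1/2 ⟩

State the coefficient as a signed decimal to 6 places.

+√(2/5) = +0.632456

triangle: 2!*2!*1!/6! = 4/720
(j±m)!: 4!*0!*0!*3!*2!*1! = 288
prefactor² = (2J+1)*Δ*N² = 32/5
  k=0: +1/(0!*2!*0!*0!*2!*1!) = 1/4
Σ = 1/4  ⇒  CG² = 32/5*1/4² = 2/5
CG = +√(2/5) = +0.632456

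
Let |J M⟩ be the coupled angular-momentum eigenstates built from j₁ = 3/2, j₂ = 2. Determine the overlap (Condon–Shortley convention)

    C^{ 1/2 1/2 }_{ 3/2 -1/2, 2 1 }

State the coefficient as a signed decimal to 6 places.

+0.547723

√[2·3!0!1!/5! · 1!2!3!1!1!0!] = √(6/5)
  +(−1)^2/∏(2,1,0,1,0,0)! = 1/2  (running 1/2)
⟨..|..⟩ = √(6/5)·(1/2) = +0.547723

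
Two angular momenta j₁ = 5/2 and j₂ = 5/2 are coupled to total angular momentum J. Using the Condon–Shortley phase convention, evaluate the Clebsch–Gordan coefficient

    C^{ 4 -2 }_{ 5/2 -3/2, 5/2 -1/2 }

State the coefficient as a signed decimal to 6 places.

-0.422577  (= −√(5/28))

triangle: 1!×4!×4!/10! = 576/3628800
(j±m)!: 1!×4!×2!×3!×2!×6! = 414720
prefactor² = (2J+1)×Δ×N² = 20736/35
  k=0: +1/(0!×1!×4!×2!×0!×2!) = 1/96
  k=1: −1/(1!×0!×3!×1!×1!×3!) = -1/36
Σ = -5/288  ⇒  CG² = 20736/35×(-5/288)² = 5/28
CG = −√(5/28) = -0.422577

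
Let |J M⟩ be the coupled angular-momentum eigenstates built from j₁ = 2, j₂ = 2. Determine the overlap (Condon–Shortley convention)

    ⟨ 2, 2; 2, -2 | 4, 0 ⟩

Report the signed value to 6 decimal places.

triangle: 0!×4!×4!/9! = 576/362880
(j±m)!: 4!×0!×0!×4!×4!×4! = 331776
prefactor² = (2J+1)×Δ×N² = 165888/35
  k=0: +1/(0!×0!×0!×0!×4!×4!) = 1/576
Σ = 1/576  ⇒  CG² = 165888/35×1/576² = 1/70
CG = +√(1/70) = +0.119523

+0.119523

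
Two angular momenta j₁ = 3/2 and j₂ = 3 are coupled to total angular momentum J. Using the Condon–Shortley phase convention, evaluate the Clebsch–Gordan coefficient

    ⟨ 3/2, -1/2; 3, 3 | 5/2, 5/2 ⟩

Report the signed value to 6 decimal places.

j₁+j₂−J=2  J+j₁−j₂=1  J−j₁+j₂=4  j₁+j₂+J+1=8
(j₁±m₁, j₂±m₂, J±M) = (1,2,6,0,5,0)
P² = 8640/7
sum k=2..2:
  [2] +1/48 = 1/48
S = 1/48
C² = P²·S² = 15/28 ; C = +0.731925

+√(15/28) = +0.731925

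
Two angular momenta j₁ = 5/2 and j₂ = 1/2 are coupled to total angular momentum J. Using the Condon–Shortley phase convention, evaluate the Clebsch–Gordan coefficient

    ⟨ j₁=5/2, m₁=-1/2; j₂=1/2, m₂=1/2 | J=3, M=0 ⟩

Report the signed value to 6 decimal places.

triangle: 0!×5!×1!/7! = 120/5040
(j±m)!: 2!×3!×1!×0!×3!×3! = 432
prefactor² = (2J+1)×Δ×N² = 72
  k=0: +1/(0!×0!×3!×1!×2!×0!) = 1/12
Σ = 1/12  ⇒  CG² = 72×1/12² = 1/2
CG = +√(1/2) = +0.707107

+0.707107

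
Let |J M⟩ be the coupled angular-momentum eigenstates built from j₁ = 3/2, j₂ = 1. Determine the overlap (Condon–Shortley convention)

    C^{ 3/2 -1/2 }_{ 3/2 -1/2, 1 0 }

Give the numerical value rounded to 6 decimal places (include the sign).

triangle: 1!·2!·1!/5! = 2/120
(j±m)!: 1!·2!·1!·1!·1!·2! = 4
prefactor² = (2J+1)·Δ·N² = 4/15
  k=0: +1/(0!·1!·2!·1!·0!·0!) = 1/2
  k=1: −1/(1!·0!·1!·0!·1!·1!) = -1
Σ = -1/2  ⇒  CG² = 4/15·(-1/2)² = 1/15
CG = −√(1/15) = -0.258199

-0.258199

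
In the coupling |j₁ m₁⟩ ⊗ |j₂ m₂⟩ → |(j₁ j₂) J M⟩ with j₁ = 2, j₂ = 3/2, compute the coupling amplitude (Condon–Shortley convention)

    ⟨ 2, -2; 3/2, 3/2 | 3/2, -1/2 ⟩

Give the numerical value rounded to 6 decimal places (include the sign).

√[4·2!2!1!/6! · 0!4!3!0!1!2!] = √(32/5)
  +(−1)^2/∏(2,0,2,1,0,0)! = 1/4  (running 1/4)
⟨..|..⟩ = √(32/5)·(1/4) = +0.632456

+0.632456  (= +√(2/5))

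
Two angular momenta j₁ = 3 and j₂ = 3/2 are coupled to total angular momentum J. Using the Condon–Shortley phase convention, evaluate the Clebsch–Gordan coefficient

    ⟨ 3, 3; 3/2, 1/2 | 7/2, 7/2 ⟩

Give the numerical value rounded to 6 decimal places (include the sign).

triangle: 1!·5!·2!/9! = 240/362880
(j±m)!: 6!·0!·2!·1!·7!·0! = 7257600
prefactor² = (2J+1)·Δ·N² = 38400
  k=0: +1/(0!·1!·0!·2!·5!·0!) = 1/240
Σ = 1/240  ⇒  CG² = 38400·1/240² = 2/3
CG = +√(2/3) = +0.816497

+0.816497  (= +√(2/3))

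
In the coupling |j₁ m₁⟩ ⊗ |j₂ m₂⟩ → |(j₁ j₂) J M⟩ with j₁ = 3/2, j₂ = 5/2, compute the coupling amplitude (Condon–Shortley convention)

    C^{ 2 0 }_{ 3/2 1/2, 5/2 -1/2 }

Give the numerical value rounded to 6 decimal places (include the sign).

-0.267261  (= −√(1/14))

triangle: 2!·1!·3!/7! = 12/5040
(j±m)!: 2!·1!·2!·3!·2!·2! = 96
prefactor² = (2J+1)·Δ·N² = 8/7
  k=0: +1/(0!·2!·1!·2!·0!·1!) = 1/4
  k=1: −1/(1!·1!·0!·1!·1!·2!) = -1/2
Σ = -1/4  ⇒  CG² = 8/7·(-1/4)² = 1/14
CG = −√(1/14) = -0.267261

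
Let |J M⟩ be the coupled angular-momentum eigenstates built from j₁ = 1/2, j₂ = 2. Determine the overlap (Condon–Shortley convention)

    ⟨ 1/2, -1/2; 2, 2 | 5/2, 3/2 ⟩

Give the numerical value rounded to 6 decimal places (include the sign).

+0.447214

triangle: 0!·1!·4!/6! = 24/720
(j±m)!: 0!·1!·4!·0!·4!·1! = 576
prefactor² = (2J+1)·Δ·N² = 576/5
  k=0: +1/(0!·0!·1!·4!·0!·0!) = 1/24
Σ = 1/24  ⇒  CG² = 576/5·1/24² = 1/5
CG = +√(1/5) = +0.447214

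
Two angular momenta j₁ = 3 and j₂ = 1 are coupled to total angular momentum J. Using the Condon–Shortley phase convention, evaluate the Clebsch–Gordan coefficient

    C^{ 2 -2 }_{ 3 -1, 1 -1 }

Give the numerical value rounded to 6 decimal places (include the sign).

j₁+j₂−J=2  J+j₁−j₂=4  J−j₁+j₂=0  j₁+j₂+J+1=7
(j₁±m₁, j₂±m₂, J±M) = (2,4,0,2,0,4)
P² = 768/7
sum k=0..0:
  [0] +1/48 = 1/48
S = 1/48
C² = P²·S² = 1/21 ; C = +0.218218

+√(1/21) = +0.218218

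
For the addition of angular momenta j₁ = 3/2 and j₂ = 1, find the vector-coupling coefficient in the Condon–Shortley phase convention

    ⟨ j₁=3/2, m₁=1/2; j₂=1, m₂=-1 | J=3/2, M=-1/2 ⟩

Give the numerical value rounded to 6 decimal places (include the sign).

triangle: 1!*2!*1!/5! = 2/120
(j±m)!: 2!*1!*0!*2!*1!*2! = 8
prefactor² = (2J+1)*Δ*N² = 8/15
  k=0: +1/(0!*1!*1!*0!*1!*1!) = 1
Σ = 1  ⇒  CG² = 8/15*1² = 8/15
CG = +√(8/15) = +0.730297

+0.730297  (= +√(8/15))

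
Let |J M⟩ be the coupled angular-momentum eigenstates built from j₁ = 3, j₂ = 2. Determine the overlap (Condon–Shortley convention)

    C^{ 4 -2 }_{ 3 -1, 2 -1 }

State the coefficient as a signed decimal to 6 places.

+0.188982  (= +√(1/28))

j₁+j₂−J=1  J+j₁−j₂=5  J−j₁+j₂=3  j₁+j₂+J+1=10
(j₁±m₁, j₂±m₂, J±M) = (2,4,1,3,2,6)
P² = 5184/7
sum k=0..1:
  [0] +1/48 = 1/48
  [1] −1/72 = -1/72
S = 1/144
C² = P²·S² = 1/28 ; C = +0.188982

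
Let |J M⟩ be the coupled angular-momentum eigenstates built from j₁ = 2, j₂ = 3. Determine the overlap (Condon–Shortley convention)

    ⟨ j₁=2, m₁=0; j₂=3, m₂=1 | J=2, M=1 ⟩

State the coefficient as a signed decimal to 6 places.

j₁+j₂−J=3  J+j₁−j₂=1  J−j₁+j₂=3  j₁+j₂+J+1=8
(j₁±m₁, j₂±m₂, J±M) = (2,2,4,2,3,1)
P² = 36/7
sum k=1..2:
  [1] −1/12 = -1/12
  [2] +1/4 = 1/4
S = 1/6
C² = P²·S² = 1/7 ; C = +0.377964

+0.377964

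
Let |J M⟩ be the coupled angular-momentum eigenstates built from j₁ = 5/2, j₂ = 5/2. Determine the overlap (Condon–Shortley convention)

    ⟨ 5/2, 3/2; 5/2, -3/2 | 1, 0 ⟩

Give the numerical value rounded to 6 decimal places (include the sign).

triangle: 4!·1!·1!/7! = 24/5040
(j±m)!: 4!·1!·1!·4!·1!·1! = 576
prefactor² = (2J+1)·Δ·N² = 288/35
  k=0: +1/(0!·4!·1!·1!·0!·0!) = 1/24
  k=1: −1/(1!·3!·0!·0!·1!·1!) = -1/6
Σ = -1/8  ⇒  CG² = 288/35·(-1/8)² = 9/70
CG = −√(9/70) = -0.358569

-0.358569  (= −√(9/70))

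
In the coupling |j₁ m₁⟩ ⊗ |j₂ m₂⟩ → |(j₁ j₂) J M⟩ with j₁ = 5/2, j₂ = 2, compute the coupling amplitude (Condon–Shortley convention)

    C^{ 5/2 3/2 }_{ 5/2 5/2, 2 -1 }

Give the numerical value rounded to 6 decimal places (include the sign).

√[6·2!3!2!/8! · 5!0!1!3!4!1!] = √(432/7)
  +(−1)^0/∏(0,2,0,1,3,1)! = 1/12  (running 1/12)
⟨..|..⟩ = √(432/7)·(1/12) = +0.654654

+0.654654  (= +√(3/7))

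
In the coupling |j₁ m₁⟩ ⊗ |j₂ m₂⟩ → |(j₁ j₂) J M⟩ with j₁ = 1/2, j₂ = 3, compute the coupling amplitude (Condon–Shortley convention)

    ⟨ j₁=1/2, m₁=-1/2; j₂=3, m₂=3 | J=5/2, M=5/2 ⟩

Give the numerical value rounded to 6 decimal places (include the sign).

j₁+j₂−J=1  J+j₁−j₂=0  J−j₁+j₂=5  j₁+j₂+J+1=7
(j₁±m₁, j₂±m₂, J±M) = (0,1,6,0,5,0)
P² = 86400/7
sum k=1..1:
  [1] −1/120 = -1/120
S = -1/120
C² = P²·S² = 6/7 ; C = -0.925820

−√(6/7) ≈ -0.925820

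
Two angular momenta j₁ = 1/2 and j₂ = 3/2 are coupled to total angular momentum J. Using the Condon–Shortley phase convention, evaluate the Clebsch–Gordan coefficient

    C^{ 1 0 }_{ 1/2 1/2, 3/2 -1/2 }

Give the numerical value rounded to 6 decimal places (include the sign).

j₁+j₂−J=1  J+j₁−j₂=0  J−j₁+j₂=2  j₁+j₂+J+1=4
(j₁±m₁, j₂±m₂, J±M) = (1,0,1,2,1,1)
P² = 1/2
sum k=0..0:
  [0] +1/1 = 1
S = 1
C² = P²·S² = 1/2 ; C = +0.707107

+0.707107  (= +√(1/2))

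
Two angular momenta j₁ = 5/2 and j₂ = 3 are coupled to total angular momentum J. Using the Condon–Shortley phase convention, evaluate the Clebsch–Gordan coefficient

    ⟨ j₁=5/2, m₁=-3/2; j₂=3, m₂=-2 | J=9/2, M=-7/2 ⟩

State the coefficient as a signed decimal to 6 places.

triangle: 1!·4!·5!/11! = 2880/39916800
(j±m)!: 1!·4!·1!·5!·1!·8! = 116121600
prefactor² = (2J+1)·Δ·N² = 921600/11
  k=0: +1/(0!·1!·4!·1!·0!·4!) = 1/576
  k=1: −1/(1!·0!·3!·0!·1!·5!) = -1/720
Σ = 1/2880  ⇒  CG² = 921600/11·1/2880² = 1/99
CG = +√(1/99) = +0.100504

+0.100504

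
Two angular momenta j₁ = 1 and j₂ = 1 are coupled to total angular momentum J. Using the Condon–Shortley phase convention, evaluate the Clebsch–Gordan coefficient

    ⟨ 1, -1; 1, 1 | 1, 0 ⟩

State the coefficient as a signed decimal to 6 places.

−√(1/2) ≈ -0.707107

triangle: 1!×1!×1!/4! = 1/24
(j±m)!: 0!×2!×2!×0!×1!×1! = 4
prefactor² = (2J+1)×Δ×N² = 1/2
  k=1: −1/(1!×0!×1!×1!×0!×0!) = -1
Σ = -1  ⇒  CG² = 1/2×(-1)² = 1/2
CG = −√(1/2) = -0.707107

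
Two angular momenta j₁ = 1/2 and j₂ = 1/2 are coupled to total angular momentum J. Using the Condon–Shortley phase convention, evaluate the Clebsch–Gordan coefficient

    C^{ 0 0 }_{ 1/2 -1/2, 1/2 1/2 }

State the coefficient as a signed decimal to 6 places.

−√(1/2) = -0.707107

j₁+j₂−J=1  J+j₁−j₂=0  J−j₁+j₂=0  j₁+j₂+J+1=2
(j₁±m₁, j₂±m₂, J±M) = (0,1,1,0,0,0)
P² = 1/2
sum k=1..1:
  [1] −1/1 = -1
S = -1
C² = P²·S² = 1/2 ; C = -0.707107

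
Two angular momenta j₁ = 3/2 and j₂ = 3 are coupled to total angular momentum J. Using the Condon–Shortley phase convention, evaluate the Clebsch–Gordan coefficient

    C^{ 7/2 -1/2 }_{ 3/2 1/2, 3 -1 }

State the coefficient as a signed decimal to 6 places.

j₁+j₂−J=1  J+j₁−j₂=2  J−j₁+j₂=5  j₁+j₂+J+1=9
(j₁±m₁, j₂±m₂, J±M) = (2,1,2,4,3,4)
P² = 512/7
sum k=0..1:
  [0] +1/12 = 1/12
  [1] −1/48 = -1/48
S = 1/16
C² = P²·S² = 2/7 ; C = +0.534522

+√(2/7) = +0.534522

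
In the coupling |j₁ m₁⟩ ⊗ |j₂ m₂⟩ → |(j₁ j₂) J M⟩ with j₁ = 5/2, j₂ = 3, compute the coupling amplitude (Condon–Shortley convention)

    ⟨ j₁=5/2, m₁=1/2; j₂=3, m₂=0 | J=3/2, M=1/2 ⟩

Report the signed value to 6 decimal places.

+0.338062

triangle: 4!×1!×2!/8! = 48/40320
(j±m)!: 3!×2!×3!×3!×2!×1! = 864
prefactor² = (2J+1)×Δ×N² = 144/35
  k=1: −1/(1!×3!×1!×2!×0!×0!) = -1/12
  k=2: +1/(2!×2!×0!×1!×1!×1!) = 1/4
Σ = 1/6  ⇒  CG² = 144/35×1/6² = 4/35
CG = +√(4/35) = +0.338062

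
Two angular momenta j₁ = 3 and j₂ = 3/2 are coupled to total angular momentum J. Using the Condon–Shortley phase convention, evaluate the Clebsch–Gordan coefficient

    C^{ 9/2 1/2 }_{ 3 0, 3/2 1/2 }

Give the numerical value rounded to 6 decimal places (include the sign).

triangle: 0!*6!*3!/10! = 4320/3628800
(j±m)!: 3!*3!*2!*1!*5!*4! = 207360
prefactor² = (2J+1)*Δ*N² = 17280/7
  k=0: +1/(0!*0!*3!*2!*3!*1!) = 1/72
Σ = 1/72  ⇒  CG² = 17280/7*1/72² = 10/21
CG = +√(10/21) = +0.690066

+√(10/21) ≈ +0.690066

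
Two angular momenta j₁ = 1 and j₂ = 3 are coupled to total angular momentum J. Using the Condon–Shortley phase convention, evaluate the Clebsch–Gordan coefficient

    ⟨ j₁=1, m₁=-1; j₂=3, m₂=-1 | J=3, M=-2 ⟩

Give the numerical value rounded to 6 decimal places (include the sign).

−√(5/12) ≈ -0.645497

j₁+j₂−J=1  J+j₁−j₂=1  J−j₁+j₂=5  j₁+j₂+J+1=8
(j₁±m₁, j₂±m₂, J±M) = (0,2,2,4,1,5)
P² = 240
sum k=1..1:
  [1] −1/24 = -1/24
S = -1/24
C² = P²·S² = 5/12 ; C = -0.645497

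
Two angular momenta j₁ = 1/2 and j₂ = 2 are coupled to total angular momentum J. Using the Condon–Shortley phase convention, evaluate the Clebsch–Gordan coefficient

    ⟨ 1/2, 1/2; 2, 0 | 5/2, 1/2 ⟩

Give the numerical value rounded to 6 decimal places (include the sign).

+√(3/5) ≈ +0.774597

triangle: 0!·1!·4!/6! = 24/720
(j±m)!: 1!·0!·2!·2!·3!·2! = 48
prefactor² = (2J+1)·Δ·N² = 48/5
  k=0: +1/(0!·0!·0!·2!·1!·2!) = 1/4
Σ = 1/4  ⇒  CG² = 48/5·1/4² = 3/5
CG = +√(3/5) = +0.774597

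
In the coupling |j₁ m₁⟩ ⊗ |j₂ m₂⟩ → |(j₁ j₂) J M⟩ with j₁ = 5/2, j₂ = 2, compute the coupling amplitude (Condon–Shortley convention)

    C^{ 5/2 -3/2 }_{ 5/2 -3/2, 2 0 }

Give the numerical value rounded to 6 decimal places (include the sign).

−√(1/70) ≈ -0.119523

√[6·2!3!2!/8! · 1!4!2!2!1!4!] = √(288/35)
  +(−1)^1/∏(1,1,3,1,0,1)! = -1/6  (running -1/6)
  +(−1)^2/∏(2,0,2,0,1,2)! = 1/8  (running -1/24)
⟨..|..⟩ = √(288/35)·(-1/24) = -0.119523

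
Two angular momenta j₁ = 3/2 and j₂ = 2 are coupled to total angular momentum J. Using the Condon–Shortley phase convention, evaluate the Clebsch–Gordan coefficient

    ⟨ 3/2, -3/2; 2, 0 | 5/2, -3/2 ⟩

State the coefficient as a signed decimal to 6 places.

−√(18/35) ≈ -0.717137

triangle: 1!*2!*3!/7! = 12/5040
(j±m)!: 0!*3!*2!*2!*1!*4! = 576
prefactor² = (2J+1)*Δ*N² = 288/35
  k=1: −1/(1!*0!*2!*1!*0!*2!) = -1/4
Σ = -1/4  ⇒  CG² = 288/35*(-1/4)² = 18/35
CG = −√(18/35) = -0.717137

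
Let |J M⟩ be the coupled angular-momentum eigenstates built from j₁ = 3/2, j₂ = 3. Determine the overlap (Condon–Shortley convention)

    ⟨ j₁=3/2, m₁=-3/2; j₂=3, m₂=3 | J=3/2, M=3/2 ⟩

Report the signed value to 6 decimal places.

−√(4/7) = -0.755929

j₁+j₂−J=3  J+j₁−j₂=0  J−j₁+j₂=3  j₁+j₂+J+1=7
(j₁±m₁, j₂±m₂, J±M) = (0,3,6,0,3,0)
P² = 5184/7
sum k=3..3:
  [3] −1/36 = -1/36
S = -1/36
C² = P²·S² = 4/7 ; C = -0.755929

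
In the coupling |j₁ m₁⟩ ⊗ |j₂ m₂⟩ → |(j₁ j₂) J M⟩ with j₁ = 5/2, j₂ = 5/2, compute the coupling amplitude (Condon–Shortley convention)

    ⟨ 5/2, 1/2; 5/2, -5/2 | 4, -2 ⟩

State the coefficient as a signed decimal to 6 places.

+0.566947  (= +√(9/28))

triangle: 1!·4!·4!/10! = 576/3628800
(j±m)!: 3!·2!·0!·5!·2!·6! = 2073600
prefactor² = (2J+1)·Δ·N² = 20736/7
  k=0: +1/(0!·1!·2!·0!·2!·4!) = 1/96
Σ = 1/96  ⇒  CG² = 20736/7·1/96² = 9/28
CG = +√(9/28) = +0.566947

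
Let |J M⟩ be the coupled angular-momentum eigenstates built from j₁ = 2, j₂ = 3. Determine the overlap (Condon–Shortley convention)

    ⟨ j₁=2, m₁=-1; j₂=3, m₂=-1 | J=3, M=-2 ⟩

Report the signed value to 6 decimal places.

triangle: 2!×2!×4!/9! = 96/362880
(j±m)!: 1!×3!×2!×4!×1!×5! = 34560
prefactor² = (2J+1)×Δ×N² = 64
  k=1: −1/(1!×1!×2!×1!×0!×3!) = -1/12
  k=2: +1/(2!×0!×1!×0!×1!×4!) = 1/48
Σ = -1/16  ⇒  CG² = 64×(-1/16)² = 1/4
CG = −√(1/4) = -0.500000

-0.500000  (= −√(1/4))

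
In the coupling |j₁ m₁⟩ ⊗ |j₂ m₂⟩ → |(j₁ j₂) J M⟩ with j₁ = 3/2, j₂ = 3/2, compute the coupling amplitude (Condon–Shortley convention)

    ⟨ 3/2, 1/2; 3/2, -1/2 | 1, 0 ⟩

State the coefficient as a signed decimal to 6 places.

√[3·2!1!1!/5! · 2!1!1!2!1!1!] = √(1/5)
  +(−1)^0/∏(0,2,1,1,0,0)! = 1/2  (running 1/2)
  +(−1)^1/∏(1,1,0,0,1,1)! = -1  (running -1/2)
⟨..|..⟩ = √(1/5)·(-1/2) = -0.223607

-0.223607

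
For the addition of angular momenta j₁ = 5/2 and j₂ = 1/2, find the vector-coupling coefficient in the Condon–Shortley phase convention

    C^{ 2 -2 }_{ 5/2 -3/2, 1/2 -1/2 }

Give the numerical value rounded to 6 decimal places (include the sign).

j₁+j₂−J=1  J+j₁−j₂=4  J−j₁+j₂=0  j₁+j₂+J+1=6
(j₁±m₁, j₂±m₂, J±M) = (1,4,0,1,0,4)
P² = 96
sum k=0..0:
  [0] +1/24 = 1/24
S = 1/24
C² = P²·S² = 1/6 ; C = +0.408248

+√(1/6) ≈ +0.408248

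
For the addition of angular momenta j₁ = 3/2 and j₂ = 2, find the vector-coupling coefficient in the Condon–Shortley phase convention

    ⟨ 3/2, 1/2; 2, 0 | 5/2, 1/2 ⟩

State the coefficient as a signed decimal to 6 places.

triangle: 1!×2!×3!/7! = 12/5040
(j±m)!: 2!×1!×2!×2!×3!×2! = 96
prefactor² = (2J+1)×Δ×N² = 48/35
  k=0: +1/(0!×1!×1!×2!×1!×1!) = 1/2
  k=1: −1/(1!×0!×0!×1!×2!×2!) = -1/4
Σ = 1/4  ⇒  CG² = 48/35×1/4² = 3/35
CG = +√(3/35) = +0.292770

+0.292770  (= +√(3/35))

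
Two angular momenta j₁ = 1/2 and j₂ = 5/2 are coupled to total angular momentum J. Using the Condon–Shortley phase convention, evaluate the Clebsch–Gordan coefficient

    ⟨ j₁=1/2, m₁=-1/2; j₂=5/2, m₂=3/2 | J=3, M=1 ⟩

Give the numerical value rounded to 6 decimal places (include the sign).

√[7·0!1!5!/7! · 0!1!4!1!4!2!] = √(192)
  +(−1)^0/∏(0,0,1,4,0,1)! = 1/24  (running 1/24)
⟨..|..⟩ = √(192)·(1/24) = +0.577350

+√(1/3) ≈ +0.577350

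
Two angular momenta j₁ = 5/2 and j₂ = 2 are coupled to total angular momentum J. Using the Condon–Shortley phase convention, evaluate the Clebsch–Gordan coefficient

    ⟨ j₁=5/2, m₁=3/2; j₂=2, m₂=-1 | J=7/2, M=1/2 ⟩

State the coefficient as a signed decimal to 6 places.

triangle: 1!·4!·3!/9! = 144/362880
(j±m)!: 4!·1!·1!·3!·4!·3! = 20736
prefactor² = (2J+1)·Δ·N² = 2304/35
  k=0: +1/(0!·1!·1!·1!·3!·2!) = 1/12
  k=1: −1/(1!·0!·0!·0!·4!·3!) = -1/144
Σ = 11/144  ⇒  CG² = 2304/35·11/144² = 121/315
CG = +√(121/315) = +0.619780

+√(121/315) = +0.619780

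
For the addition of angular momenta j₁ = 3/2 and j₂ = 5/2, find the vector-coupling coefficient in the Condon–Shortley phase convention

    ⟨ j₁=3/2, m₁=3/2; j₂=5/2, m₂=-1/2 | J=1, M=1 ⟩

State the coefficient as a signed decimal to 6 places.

triangle: 3!·0!·2!/6! = 12/720
(j±m)!: 3!·0!·2!·3!·2!·0! = 144
prefactor² = (2J+1)·Δ·N² = 36/5
  k=0: +1/(0!·3!·0!·2!·0!·0!) = 1/12
Σ = 1/12  ⇒  CG² = 36/5·1/12² = 1/20
CG = +√(1/20) = +0.223607

+0.223607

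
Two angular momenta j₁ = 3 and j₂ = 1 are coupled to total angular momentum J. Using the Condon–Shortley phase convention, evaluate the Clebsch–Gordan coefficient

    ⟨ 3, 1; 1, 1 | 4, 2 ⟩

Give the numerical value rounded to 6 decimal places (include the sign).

√[9·0!6!2!/9! · 4!2!2!0!6!2!] = √(34560/7)
  +(−1)^0/∏(0,0,2,2,4,0)! = 1/96  (running 1/96)
⟨..|..⟩ = √(34560/7)·(1/96) = +0.731925

+0.731925  (= +√(15/28))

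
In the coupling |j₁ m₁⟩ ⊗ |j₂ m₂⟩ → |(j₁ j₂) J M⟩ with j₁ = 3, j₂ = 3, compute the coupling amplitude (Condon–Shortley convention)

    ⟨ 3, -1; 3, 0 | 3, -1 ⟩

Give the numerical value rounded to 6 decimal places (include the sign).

j₁+j₂−J=3  J+j₁−j₂=3  J−j₁+j₂=3  j₁+j₂+J+1=10
(j₁±m₁, j₂±m₂, J±M) = (2,4,3,3,2,4)
P² = 864/25
sum k=1..3:
  [1] −1/24 = -1/24
  [2] +1/8 = 1/8
  [3] −1/72 = -1/72
S = 5/72
C² = P²·S² = 1/6 ; C = +0.408248

+√(1/6) ≈ +0.408248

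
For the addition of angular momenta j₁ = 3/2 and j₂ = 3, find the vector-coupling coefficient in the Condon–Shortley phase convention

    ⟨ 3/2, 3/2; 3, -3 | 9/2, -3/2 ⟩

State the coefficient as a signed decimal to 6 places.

triangle: 0!·3!·6!/10! = 4320/3628800
(j±m)!: 3!·0!·0!·6!·3!·6! = 18662400
prefactor² = (2J+1)·Δ·N² = 1555200/7
  k=0: +1/(0!·0!·0!·0!·3!·6!) = 1/4320
Σ = 1/4320  ⇒  CG² = 1555200/7·1/4320² = 1/84
CG = +√(1/84) = +0.109109

+√(1/84) = +0.109109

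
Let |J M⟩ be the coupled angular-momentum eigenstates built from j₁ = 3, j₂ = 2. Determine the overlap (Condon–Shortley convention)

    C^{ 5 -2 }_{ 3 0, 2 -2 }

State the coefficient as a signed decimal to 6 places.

+√(1/6) = +0.408248

√[11·0!6!4!/11! · 3!3!0!4!3!7!] = √(124416)
  +(−1)^0/∏(0,0,3,0,3,4)! = 1/864  (running 1/864)
⟨..|..⟩ = √(124416)·(1/864) = +0.408248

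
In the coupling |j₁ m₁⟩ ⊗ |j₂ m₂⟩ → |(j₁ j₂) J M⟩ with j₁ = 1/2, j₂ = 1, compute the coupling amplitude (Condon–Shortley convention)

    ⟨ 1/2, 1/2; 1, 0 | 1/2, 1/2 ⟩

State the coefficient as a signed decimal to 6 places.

j₁+j₂−J=1  J+j₁−j₂=0  J−j₁+j₂=1  j₁+j₂+J+1=3
(j₁±m₁, j₂±m₂, J±M) = (1,0,1,1,1,0)
P² = 1/3
sum k=0..0:
  [0] +1/1 = 1
S = 1
C² = P²·S² = 1/3 ; C = +0.577350

+0.577350  (= +√(1/3))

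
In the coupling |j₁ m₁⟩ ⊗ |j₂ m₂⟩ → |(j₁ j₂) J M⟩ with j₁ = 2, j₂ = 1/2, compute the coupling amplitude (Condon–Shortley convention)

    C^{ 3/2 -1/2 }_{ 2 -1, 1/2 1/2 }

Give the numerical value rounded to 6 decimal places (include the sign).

j₁+j₂−J=1  J+j₁−j₂=3  J−j₁+j₂=0  j₁+j₂+J+1=5
(j₁±m₁, j₂±m₂, J±M) = (1,3,1,0,1,2)
P² = 12/5
sum k=1..1:
  [1] −1/2 = -1/2
S = -1/2
C² = P²·S² = 3/5 ; C = -0.774597

-0.774597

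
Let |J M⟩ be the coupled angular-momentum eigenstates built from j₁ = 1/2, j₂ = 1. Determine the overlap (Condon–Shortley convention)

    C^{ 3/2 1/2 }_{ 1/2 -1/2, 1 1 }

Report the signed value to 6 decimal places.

+√(1/3) ≈ +0.577350

j₁+j₂−J=0  J+j₁−j₂=1  J−j₁+j₂=2  j₁+j₂+J+1=4
(j₁±m₁, j₂±m₂, J±M) = (0,1,2,0,2,1)
P² = 4/3
sum k=0..0:
  [0] +1/2 = 1/2
S = 1/2
C² = P²·S² = 1/3 ; C = +0.577350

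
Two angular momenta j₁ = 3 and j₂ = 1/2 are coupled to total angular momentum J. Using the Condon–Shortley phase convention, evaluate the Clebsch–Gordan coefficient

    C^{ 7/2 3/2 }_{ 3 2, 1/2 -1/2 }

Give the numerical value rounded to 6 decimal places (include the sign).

+0.534522  (= +√(2/7))

√[8·0!6!1!/8! · 5!1!0!1!5!2!] = √(28800/7)
  +(−1)^0/∏(0,0,1,0,5,1)! = 1/120  (running 1/120)
⟨..|..⟩ = √(28800/7)·(1/120) = +0.534522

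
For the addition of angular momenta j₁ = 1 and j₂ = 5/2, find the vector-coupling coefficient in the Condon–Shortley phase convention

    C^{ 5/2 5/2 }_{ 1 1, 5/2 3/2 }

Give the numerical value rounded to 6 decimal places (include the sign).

triangle: 1!·1!·4!/7! = 24/5040
(j±m)!: 2!·0!·4!·1!·5!·0! = 5760
prefactor² = (2J+1)·Δ·N² = 1152/7
  k=0: +1/(0!·1!·0!·4!·1!·0!) = 1/24
Σ = 1/24  ⇒  CG² = 1152/7·1/24² = 2/7
CG = +√(2/7) = +0.534522

+√(2/7) ≈ +0.534522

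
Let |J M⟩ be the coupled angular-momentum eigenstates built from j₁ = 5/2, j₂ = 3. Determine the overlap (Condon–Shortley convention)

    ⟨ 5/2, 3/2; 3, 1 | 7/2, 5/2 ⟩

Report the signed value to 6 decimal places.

triangle: 2!*3!*4!/10! = 288/3628800
(j±m)!: 4!*1!*4!*2!*6!*1! = 829440
prefactor² = (2J+1)*Δ*N² = 18432/35
  k=0: +1/(0!*2!*1!*4!*2!*0!) = 1/96
  k=1: −1/(1!*1!*0!*3!*3!*1!) = -1/36
Σ = -5/288  ⇒  CG² = 18432/35*(-5/288)² = 10/63
CG = −√(10/63) = -0.398410

-0.398410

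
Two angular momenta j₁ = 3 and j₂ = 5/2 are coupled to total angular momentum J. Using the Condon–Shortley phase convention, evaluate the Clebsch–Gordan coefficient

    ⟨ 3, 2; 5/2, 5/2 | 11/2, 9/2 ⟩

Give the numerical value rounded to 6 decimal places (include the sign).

+0.738549

j₁+j₂−J=0  J+j₁−j₂=6  J−j₁+j₂=5  j₁+j₂+J+1=12
(j₁±m₁, j₂±m₂, J±M) = (5,1,5,0,10,1)
P² = 1244160000/11
sum k=0..0:
  [0] +1/14400 = 1/14400
S = 1/14400
C² = P²·S² = 6/11 ; C = +0.738549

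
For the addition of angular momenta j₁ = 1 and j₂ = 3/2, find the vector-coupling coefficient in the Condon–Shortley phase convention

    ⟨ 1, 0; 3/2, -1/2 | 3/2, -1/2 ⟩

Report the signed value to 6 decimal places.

+0.258199

j₁+j₂−J=1  J+j₁−j₂=1  J−j₁+j₂=2  j₁+j₂+J+1=5
(j₁±m₁, j₂±m₂, J±M) = (1,1,1,2,1,2)
P² = 4/15
sum k=0..1:
  [0] +1/1 = 1
  [1] −1/2 = -1/2
S = 1/2
C² = P²·S² = 1/15 ; C = +0.258199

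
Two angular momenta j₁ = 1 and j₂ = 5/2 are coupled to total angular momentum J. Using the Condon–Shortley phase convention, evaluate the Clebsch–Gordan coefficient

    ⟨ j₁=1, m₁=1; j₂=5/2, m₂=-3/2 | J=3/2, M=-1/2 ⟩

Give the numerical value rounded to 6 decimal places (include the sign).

triangle: 2!*0!*3!/6! = 12/720
(j±m)!: 2!*0!*1!*4!*1!*2! = 96
prefactor² = (2J+1)*Δ*N² = 32/5
  k=0: +1/(0!*2!*0!*1!*0!*2!) = 1/4
Σ = 1/4  ⇒  CG² = 32/5*1/4² = 2/5
CG = +√(2/5) = +0.632456

+0.632456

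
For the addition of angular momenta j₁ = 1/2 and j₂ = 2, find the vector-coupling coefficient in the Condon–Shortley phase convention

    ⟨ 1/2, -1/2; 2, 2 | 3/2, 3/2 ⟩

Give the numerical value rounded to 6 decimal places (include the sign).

√[4·1!0!3!/5! · 0!1!4!0!3!0!] = √(144/5)
  +(−1)^1/∏(1,0,0,3,0,0)! = -1/6  (running -1/6)
⟨..|..⟩ = √(144/5)·(-1/6) = -0.894427

-0.894427  (= −√(4/5))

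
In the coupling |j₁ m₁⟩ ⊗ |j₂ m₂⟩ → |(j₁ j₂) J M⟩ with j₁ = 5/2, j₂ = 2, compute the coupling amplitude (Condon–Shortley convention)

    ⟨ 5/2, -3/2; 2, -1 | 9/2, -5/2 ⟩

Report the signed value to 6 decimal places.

+√(5/9) ≈ +0.745356

√[10·0!5!4!/10! · 1!4!1!3!2!7!] = √(11520)
  +(−1)^0/∏(0,0,4,1,1,3)! = 1/144  (running 1/144)
⟨..|..⟩ = √(11520)·(1/144) = +0.745356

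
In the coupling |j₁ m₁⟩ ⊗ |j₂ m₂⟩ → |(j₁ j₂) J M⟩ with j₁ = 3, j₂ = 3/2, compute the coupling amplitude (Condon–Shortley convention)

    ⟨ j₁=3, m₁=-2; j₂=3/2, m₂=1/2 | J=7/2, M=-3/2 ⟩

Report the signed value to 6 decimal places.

−√(3/7) = -0.654654

√[8·1!5!2!/9! · 1!5!2!1!2!5!] = √(6400/21)
  +(−1)^0/∏(0,1,5,2,0,0)! = 1/240  (running 1/240)
  +(−1)^1/∏(1,0,4,1,1,1)! = -1/24  (running -3/80)
⟨..|..⟩ = √(6400/21)·(-3/80) = -0.654654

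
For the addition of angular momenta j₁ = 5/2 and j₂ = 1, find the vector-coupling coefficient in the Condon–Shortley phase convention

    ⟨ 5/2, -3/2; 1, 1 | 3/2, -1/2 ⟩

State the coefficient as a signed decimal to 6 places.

triangle: 2!·3!·0!/6! = 12/720
(j±m)!: 1!·4!·2!·0!·1!·2! = 96
prefactor² = (2J+1)·Δ·N² = 32/5
  k=2: +1/(2!·0!·2!·0!·1!·0!) = 1/4
Σ = 1/4  ⇒  CG² = 32/5·1/4² = 2/5
CG = +√(2/5) = +0.632456

+√(2/5) = +0.632456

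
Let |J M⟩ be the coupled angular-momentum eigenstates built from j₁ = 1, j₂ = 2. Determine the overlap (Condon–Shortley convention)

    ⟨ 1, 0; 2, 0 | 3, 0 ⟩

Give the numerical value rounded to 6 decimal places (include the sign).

+√(3/5) = +0.774597

triangle: 0!·2!·4!/7! = 48/5040
(j±m)!: 1!·1!·2!·2!·3!·3! = 144
prefactor² = (2J+1)·Δ·N² = 48/5
  k=0: +1/(0!·0!·1!·2!·1!·2!) = 1/4
Σ = 1/4  ⇒  CG² = 48/5·1/4² = 3/5
CG = +√(3/5) = +0.774597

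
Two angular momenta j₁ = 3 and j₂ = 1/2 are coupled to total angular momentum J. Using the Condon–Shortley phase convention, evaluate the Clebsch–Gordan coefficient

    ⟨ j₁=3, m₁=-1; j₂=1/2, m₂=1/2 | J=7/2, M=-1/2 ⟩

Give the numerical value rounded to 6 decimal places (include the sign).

+0.654654  (= +√(3/7))

triangle: 0!·6!·1!/8! = 720/40320
(j±m)!: 2!·4!·1!·0!·3!·4! = 6912
prefactor² = (2J+1)·Δ·N² = 6912/7
  k=0: +1/(0!·0!·4!·1!·2!·0!) = 1/48
Σ = 1/48  ⇒  CG² = 6912/7·1/48² = 3/7
CG = +√(3/7) = +0.654654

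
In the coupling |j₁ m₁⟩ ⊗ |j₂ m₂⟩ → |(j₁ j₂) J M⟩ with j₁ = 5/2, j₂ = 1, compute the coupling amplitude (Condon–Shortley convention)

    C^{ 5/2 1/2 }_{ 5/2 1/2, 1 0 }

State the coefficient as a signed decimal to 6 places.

+√(1/35) = +0.169031

j₁+j₂−J=1  J+j₁−j₂=4  J−j₁+j₂=1  j₁+j₂+J+1=7
(j₁±m₁, j₂±m₂, J±M) = (3,2,1,1,3,2)
P² = 144/35
sum k=0..1:
  [0] +1/4 = 1/4
  [1] −1/6 = -1/6
S = 1/12
C² = P²·S² = 1/35 ; C = +0.169031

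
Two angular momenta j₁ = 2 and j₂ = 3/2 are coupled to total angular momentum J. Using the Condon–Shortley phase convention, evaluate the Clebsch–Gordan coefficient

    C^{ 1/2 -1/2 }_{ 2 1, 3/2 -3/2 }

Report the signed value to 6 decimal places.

√[2·3!1!0!/5! · 3!1!0!3!0!1!] = √(18/5)
  +(−1)^0/∏(0,3,1,0,0,0)! = 1/6  (running 1/6)
⟨..|..⟩ = √(18/5)·(1/6) = +0.316228

+0.316228  (= +√(1/10))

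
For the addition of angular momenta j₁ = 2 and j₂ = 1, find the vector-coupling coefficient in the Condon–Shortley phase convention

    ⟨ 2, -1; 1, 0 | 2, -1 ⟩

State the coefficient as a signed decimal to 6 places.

-0.408248  (= −√(1/6))

j₁+j₂−J=1  J+j₁−j₂=3  J−j₁+j₂=1  j₁+j₂+J+1=6
(j₁±m₁, j₂±m₂, J±M) = (1,3,1,1,1,3)
P² = 3/2
sum k=0..1:
  [0] +1/6 = 1/6
  [1] −1/2 = -1/2
S = -1/3
C² = P²·S² = 1/6 ; C = -0.408248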